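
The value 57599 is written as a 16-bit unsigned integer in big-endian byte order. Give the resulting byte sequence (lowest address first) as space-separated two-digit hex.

57599 in hexadecimal, padded to 16 bits, is 0xE0FF.
Split into bytes (most-significant first): E0 FF.
Big-endian: lowest address holds the most-significant byte.
So the memory order matches the most-significant-first order: E0 FF.

E0 FF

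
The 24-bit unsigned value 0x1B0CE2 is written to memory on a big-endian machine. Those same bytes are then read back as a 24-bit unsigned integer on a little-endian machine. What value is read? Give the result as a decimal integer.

Stored big-endian, the bytes at ascending addresses are 1B 0C E2.
Read back as little-endian, the first byte is least significant, giving 0xE20C1B.
0xE20C1B = 14814235.

14814235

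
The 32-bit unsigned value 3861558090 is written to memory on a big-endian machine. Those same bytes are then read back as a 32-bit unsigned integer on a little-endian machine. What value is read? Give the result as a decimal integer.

3861558090 in 32-bit hexadecimal is 0xE62AB34A.
Stored big-endian, the bytes at ascending addresses are E6 2A B3 4A.
Read back as little-endian, the first byte is least significant, giving 0x4AB32AE6.
0x4AB32AE6 = 1253255910.

1253255910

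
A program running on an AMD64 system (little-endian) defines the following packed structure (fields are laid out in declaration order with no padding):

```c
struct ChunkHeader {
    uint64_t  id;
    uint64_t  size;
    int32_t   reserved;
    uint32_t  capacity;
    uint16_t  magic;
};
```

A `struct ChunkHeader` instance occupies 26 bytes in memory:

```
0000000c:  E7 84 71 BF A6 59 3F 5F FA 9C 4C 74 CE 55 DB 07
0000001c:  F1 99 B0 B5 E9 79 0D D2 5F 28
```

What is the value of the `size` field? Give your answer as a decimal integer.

566140523367931130

`size` follows `id` (8 bytes), so it starts at byte offset 8 and occupies 8 bytes.
Bytes at offsets 8..15: FA 9C 4C 74 CE 55 DB 07.
Little-endian stores the least-significant byte at the lowest address.
Reassemble most-significant byte first: 07 DB 55 CE 74 4C 9C FA → 0x07DB55CE744C9CFA.
0x07DB55CE744C9CFA = 566140523367931130.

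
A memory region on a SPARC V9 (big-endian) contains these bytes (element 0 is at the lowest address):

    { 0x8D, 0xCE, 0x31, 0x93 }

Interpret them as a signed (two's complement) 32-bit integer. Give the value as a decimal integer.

-1915866733

Big-endian: lowest address holds the most-significant byte.
The bytes are already most-significant first: 0x8DCE3193.
Top bit is set, so as a signed 32-bit value this is 0x8DCE3193 − 2^32 = -1915866733.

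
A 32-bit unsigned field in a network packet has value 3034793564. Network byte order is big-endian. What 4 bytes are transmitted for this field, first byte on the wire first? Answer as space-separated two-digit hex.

3034793564 in hexadecimal, padded to 32 bits, is 0xB4E3465C.
Split into bytes (most-significant first): B4 E3 46 5C.
In big-endian order the high byte comes first in memory.
So the memory order matches the most-significant-first order: B4 E3 46 5C.

B4 E3 46 5C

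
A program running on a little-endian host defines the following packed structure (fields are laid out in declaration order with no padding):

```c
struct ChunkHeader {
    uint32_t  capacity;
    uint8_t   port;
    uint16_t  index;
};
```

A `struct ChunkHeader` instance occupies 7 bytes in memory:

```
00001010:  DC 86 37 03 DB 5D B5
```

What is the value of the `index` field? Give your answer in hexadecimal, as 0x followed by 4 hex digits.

0xB55D

`index` follows `capacity` (4 B), `port` (1 B), so it starts at offset 4 + 1 = 5 and occupies 2 bytes.
Bytes at offsets 5..6: 5D B5.
In little-endian order the low byte comes first in memory.
Reassemble most-significant byte first: B5 5D → 0xB55D.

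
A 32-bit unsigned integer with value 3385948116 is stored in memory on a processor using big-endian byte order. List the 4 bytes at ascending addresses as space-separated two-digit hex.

C9 D1 77 D4

3385948116 in hexadecimal, padded to 32 bits, is 0xC9D177D4.
Split into bytes (most-significant first): C9 D1 77 D4.
Big-endian stores the most-significant byte at the lowest address.
So the memory order matches the most-significant-first order: C9 D1 77 D4.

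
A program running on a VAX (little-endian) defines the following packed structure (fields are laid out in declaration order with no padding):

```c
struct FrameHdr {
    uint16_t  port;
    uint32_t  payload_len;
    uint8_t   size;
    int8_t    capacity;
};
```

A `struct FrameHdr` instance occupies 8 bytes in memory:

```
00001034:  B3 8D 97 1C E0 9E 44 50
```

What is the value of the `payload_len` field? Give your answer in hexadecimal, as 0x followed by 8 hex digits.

0x9EE01C97

`payload_len` follows `port` (2 bytes), so it starts at byte offset 2 and occupies 4 bytes.
Bytes at offsets 2..5: 97 1C E0 9E.
Little-endian stores the least-significant byte at the lowest address.
Reassemble most-significant byte first: 9E E0 1C 97 → 0x9EE01C97.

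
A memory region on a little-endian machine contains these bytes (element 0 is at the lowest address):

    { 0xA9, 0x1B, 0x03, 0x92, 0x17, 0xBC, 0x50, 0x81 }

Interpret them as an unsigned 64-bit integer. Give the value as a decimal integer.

9318154438449503145

In little-endian order the low byte comes first in memory.
Reassemble most-significant byte first: 81 50 BC 17 92 03 1B A9 → 0x8150BC1792031BA9.
0x8150BC1792031BA9 = 9318154438449503145.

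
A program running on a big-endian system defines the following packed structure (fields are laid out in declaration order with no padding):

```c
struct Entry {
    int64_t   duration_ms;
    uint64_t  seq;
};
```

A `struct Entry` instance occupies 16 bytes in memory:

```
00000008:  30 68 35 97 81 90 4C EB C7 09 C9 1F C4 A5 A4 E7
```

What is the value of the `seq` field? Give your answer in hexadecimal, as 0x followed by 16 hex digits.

`seq` follows `duration_ms` (8 bytes), so it starts at byte offset 8 and occupies 8 bytes.
Bytes at offsets 8..15: C7 09 C9 1F C4 A5 A4 E7.
Big-endian stores the most-significant byte at the lowest address.
The bytes are already most-significant first: 0xC709C91FC4A5A4E7.

0xC709C91FC4A5A4E7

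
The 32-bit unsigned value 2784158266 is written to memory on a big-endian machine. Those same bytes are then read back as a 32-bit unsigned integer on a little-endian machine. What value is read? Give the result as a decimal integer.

2784158266 in 32-bit hexadecimal is 0xA5F2E23A.
Stored big-endian, the bytes at ascending addresses are A5 F2 E2 3A.
Read back as little-endian, the first byte is least significant, giving 0x3AE2F2A5.
0x3AE2F2A5 = 987951781.

987951781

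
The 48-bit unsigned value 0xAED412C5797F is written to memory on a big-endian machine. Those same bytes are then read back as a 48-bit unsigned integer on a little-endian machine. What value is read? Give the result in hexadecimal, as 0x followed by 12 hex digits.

Stored big-endian, the bytes at ascending addresses are AE D4 12 C5 79 7F.
Read back as little-endian, the first byte is least significant, giving 0x7F79C512D4AE.

0x7F79C512D4AE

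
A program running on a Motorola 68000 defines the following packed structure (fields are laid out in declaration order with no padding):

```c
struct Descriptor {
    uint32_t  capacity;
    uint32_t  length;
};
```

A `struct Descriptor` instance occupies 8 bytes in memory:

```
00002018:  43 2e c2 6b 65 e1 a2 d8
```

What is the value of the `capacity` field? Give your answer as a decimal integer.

`capacity` is the first field, at byte offset 0, occupying 4 bytes.
Bytes at offsets 0..3: 43 2E C2 6B.
Big-endian stores the most-significant byte at the lowest address.
The bytes are already most-significant first: 0x432EC26B.
0x432EC26B = 1127137899.

1127137899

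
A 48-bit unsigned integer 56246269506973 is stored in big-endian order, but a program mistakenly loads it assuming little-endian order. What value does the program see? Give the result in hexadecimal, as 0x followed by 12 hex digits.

0x9DF5E9DA2733

56246269506973 in 48-bit hexadecimal is 0x3327DAE9F59D.
Stored big-endian, the bytes at ascending addresses are 33 27 DA E9 F5 9D.
Read back as little-endian, the first byte is least significant, giving 0x9DF5E9DA2733.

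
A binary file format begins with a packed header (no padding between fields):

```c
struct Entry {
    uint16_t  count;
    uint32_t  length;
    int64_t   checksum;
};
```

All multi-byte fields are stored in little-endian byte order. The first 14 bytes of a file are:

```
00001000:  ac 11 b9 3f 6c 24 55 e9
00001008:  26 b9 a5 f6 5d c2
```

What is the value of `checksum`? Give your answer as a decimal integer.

-4441122465881069227

`checksum` follows `count` (2 B), `length` (4 B), so it starts at offset 2 + 4 = 6 and occupies 8 bytes.
Bytes at offsets 6..13: 55 E9 26 B9 A5 F6 5D C2.
Little-endian: lowest address holds the least-significant byte.
Reassemble most-significant byte first: C2 5D F6 A5 B9 26 E9 55 → 0xC25DF6A5B926E955.
Top bit is set, so as a signed 64-bit value this is 0xC25DF6A5B926E955 − 2^64 = -4441122465881069227.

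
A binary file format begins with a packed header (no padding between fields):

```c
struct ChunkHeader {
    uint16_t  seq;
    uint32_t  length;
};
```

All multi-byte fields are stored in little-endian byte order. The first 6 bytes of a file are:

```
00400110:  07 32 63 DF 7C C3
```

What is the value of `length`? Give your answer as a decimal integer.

3279740771

`length` follows `seq` (2 bytes), so it starts at byte offset 2 and occupies 4 bytes.
Bytes at offsets 2..5: 63 DF 7C C3.
Little-endian: lowest address holds the least-significant byte.
Reassemble most-significant byte first: C3 7C DF 63 → 0xC37CDF63.
0xC37CDF63 = 3279740771.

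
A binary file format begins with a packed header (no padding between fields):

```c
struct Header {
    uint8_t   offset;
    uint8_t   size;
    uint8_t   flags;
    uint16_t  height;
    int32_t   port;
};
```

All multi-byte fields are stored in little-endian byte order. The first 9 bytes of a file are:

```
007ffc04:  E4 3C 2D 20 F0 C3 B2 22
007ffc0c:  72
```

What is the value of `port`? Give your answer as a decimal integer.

1914876611

`port` follows `offset` (1 B), `size` (1 B), `flags` (1 B), `height` (2 B), so it starts at offset 1 + 1 + 1 + 2 = 5 and occupies 4 bytes.
Bytes at offsets 5..8: C3 B2 22 72.
Little-endian: lowest address holds the least-significant byte.
Reassemble most-significant byte first: 72 22 B2 C3 → 0x7222B2C3.
0x7222B2C3 = 1914876611.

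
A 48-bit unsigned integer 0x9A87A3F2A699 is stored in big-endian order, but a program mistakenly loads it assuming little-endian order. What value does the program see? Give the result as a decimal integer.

Stored big-endian, the bytes at ascending addresses are 9A 87 A3 F2 A6 99.
Read back as little-endian, the first byte is least significant, giving 0x99A6F2A3879A.
0x99A6F2A3879A = 168942314424218.

168942314424218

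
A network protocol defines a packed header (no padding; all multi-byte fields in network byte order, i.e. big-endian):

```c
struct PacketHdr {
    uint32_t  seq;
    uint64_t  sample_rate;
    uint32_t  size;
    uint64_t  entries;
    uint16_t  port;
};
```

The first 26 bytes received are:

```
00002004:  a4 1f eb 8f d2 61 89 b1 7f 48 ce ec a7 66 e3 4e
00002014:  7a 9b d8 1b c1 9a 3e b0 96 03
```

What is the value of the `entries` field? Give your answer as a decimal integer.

`entries` follows `seq` (4 B), `sample_rate` (8 B), `size` (4 B), so it starts at offset 4 + 8 + 4 = 16 and occupies 8 bytes.
Bytes at offsets 16..23: 7A 9B D8 1B C1 9A 3E B0.
Big-endian: lowest address holds the most-significant byte.
The bytes are already most-significant first: 0x7A9BD81BC19A3EB0.
0x7A9BD81BC19A3EB0 = 8834892707741187760.

8834892707741187760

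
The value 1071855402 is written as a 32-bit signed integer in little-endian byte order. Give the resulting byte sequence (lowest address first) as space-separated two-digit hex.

2A 37 E3 3F

1071855402 in hexadecimal, padded to 32 bits, is 0x3FE3372A.
Split into bytes (most-significant first): 3F E3 37 2A.
Little-endian stores the least-significant byte at the lowest address.
So at ascending addresses the bytes are 2A 37 E3 3F.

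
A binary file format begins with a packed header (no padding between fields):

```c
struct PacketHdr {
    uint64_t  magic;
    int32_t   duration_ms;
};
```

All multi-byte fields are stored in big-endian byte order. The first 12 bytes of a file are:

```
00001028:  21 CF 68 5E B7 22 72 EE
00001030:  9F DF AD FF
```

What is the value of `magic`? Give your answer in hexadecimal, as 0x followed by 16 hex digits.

`magic` is the first field, at byte offset 0, occupying 8 bytes.
Bytes at offsets 0..7: 21 CF 68 5E B7 22 72 EE.
Big-endian: lowest address holds the most-significant byte.
The bytes are already most-significant first: 0x21CF685EB72272EE.

0x21CF685EB72272EE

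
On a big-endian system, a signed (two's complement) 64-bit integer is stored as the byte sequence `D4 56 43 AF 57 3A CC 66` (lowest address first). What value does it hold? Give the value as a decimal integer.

-3146252869309903770

Big-endian stores the most-significant byte at the lowest address.
The bytes are already most-significant first: 0xD45643AF573ACC66.
Top bit is set, so as a signed 64-bit value this is 0xD45643AF573ACC66 − 2^64 = -3146252869309903770.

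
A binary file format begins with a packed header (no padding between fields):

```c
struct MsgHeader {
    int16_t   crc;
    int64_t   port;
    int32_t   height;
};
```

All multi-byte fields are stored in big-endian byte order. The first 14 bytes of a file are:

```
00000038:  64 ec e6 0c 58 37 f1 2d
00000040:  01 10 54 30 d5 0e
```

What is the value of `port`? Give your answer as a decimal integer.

`port` follows `crc` (2 bytes), so it starts at byte offset 2 and occupies 8 bytes.
Bytes at offsets 2..9: E6 0C 58 37 F1 2D 01 10.
In big-endian order the high byte comes first in memory.
The bytes are already most-significant first: 0xE60C5837F12D0110.
Top bit is set, so as a signed 64-bit value this is 0xE60C5837F12D0110 − 2^64 = -1870022747972894448.

-1870022747972894448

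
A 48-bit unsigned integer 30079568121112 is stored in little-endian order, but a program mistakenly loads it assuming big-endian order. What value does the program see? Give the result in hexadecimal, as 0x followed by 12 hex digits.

0x180DF9715B1B

30079568121112 in 48-bit hexadecimal is 0x1B5B71F90D18.
Stored little-endian, the bytes at ascending addresses are 18 0D F9 71 5B 1B.
Read back as big-endian, the last byte is least significant, giving 0x180DF9715B1B.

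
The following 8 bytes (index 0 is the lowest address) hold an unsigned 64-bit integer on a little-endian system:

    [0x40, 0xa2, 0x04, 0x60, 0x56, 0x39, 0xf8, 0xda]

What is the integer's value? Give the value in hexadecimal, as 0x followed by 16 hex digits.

0xDAF839566004A240

Little-endian: lowest address holds the least-significant byte.
Reassemble most-significant byte first: DA F8 39 56 60 04 A2 40 → 0xDAF839566004A240.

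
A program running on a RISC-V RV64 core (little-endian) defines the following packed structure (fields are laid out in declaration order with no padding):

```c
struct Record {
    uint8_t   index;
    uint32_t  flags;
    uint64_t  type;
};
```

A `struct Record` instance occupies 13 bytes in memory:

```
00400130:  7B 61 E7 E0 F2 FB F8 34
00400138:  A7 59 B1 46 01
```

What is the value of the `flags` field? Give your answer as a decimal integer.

`flags` follows `index` (1 byte), so it starts at byte offset 1 and occupies 4 bytes.
Bytes at offsets 1..4: 61 E7 E0 F2.
Little-endian: lowest address holds the least-significant byte.
Reassemble most-significant byte first: F2 E0 E7 61 → 0xF2E0E761.
0xF2E0E761 = 4074825569.

4074825569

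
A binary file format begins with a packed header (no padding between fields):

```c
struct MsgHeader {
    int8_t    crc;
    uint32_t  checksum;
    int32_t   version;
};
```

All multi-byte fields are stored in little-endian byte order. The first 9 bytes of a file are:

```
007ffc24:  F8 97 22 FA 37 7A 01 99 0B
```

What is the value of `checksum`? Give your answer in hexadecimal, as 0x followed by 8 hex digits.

`checksum` follows `crc` (1 byte), so it starts at byte offset 1 and occupies 4 bytes.
Bytes at offsets 1..4: 97 22 FA 37.
Little-endian: lowest address holds the least-significant byte.
Reassemble most-significant byte first: 37 FA 22 97 → 0x37FA2297.

0x37FA2297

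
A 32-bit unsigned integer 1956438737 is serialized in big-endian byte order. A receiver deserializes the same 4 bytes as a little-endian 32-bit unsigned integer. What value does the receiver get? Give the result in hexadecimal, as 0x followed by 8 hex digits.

1956438737 in 32-bit hexadecimal is 0x749CE2D1.
Stored big-endian, the bytes at ascending addresses are 74 9C E2 D1.
Read back as little-endian, the first byte is least significant, giving 0xD1E29C74.

0xD1E29C74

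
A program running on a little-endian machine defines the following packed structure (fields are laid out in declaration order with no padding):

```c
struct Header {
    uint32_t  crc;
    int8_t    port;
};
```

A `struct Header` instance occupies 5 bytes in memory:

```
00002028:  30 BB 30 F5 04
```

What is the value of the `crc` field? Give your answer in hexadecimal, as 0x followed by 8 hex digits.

`crc` is the first field, at byte offset 0, occupying 4 bytes.
Bytes at offsets 0..3: 30 BB 30 F5.
Little-endian: lowest address holds the least-significant byte.
Reassemble most-significant byte first: F5 30 BB 30 → 0xF530BB30.

0xF530BB30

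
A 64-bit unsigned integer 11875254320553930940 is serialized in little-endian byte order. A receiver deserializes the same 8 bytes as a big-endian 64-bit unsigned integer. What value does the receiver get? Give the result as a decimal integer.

13560349485533547940

11875254320553930940 in 64-bit hexadecimal is 0xA4CD60E3020A30BC.
Stored little-endian, the bytes at ascending addresses are BC 30 0A 02 E3 60 CD A4.
Read back as big-endian, the last byte is least significant, giving 0xBC300A02E360CDA4.
0xBC300A02E360CDA4 = 13560349485533547940.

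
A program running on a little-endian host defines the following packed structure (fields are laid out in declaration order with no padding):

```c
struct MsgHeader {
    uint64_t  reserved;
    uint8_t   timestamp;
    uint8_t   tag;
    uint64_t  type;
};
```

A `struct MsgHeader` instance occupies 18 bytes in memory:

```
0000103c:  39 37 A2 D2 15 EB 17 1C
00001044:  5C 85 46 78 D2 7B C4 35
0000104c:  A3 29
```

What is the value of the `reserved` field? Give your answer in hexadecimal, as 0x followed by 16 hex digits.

`reserved` is the first field, at byte offset 0, occupying 8 bytes.
Bytes at offsets 0..7: 39 37 A2 D2 15 EB 17 1C.
In little-endian order the low byte comes first in memory.
Reassemble most-significant byte first: 1C 17 EB 15 D2 A2 37 39 → 0x1C17EB15D2A23739.

0x1C17EB15D2A23739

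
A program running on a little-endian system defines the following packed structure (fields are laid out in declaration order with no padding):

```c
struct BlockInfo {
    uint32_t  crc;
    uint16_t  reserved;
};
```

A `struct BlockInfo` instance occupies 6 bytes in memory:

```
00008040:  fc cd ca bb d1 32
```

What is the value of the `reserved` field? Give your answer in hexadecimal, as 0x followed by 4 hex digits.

0x32D1

`reserved` follows `crc` (4 bytes), so it starts at byte offset 4 and occupies 2 bytes.
Bytes at offsets 4..5: D1 32.
In little-endian order the low byte comes first in memory.
Reassemble most-significant byte first: 32 D1 → 0x32D1.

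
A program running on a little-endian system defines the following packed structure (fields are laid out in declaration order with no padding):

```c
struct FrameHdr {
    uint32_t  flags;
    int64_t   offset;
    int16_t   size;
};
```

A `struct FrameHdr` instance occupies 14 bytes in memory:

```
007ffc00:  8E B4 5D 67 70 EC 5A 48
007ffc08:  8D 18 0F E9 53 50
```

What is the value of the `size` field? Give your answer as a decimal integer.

`size` follows `flags` (4 B), `offset` (8 B), so it starts at offset 4 + 8 = 12 and occupies 2 bytes.
Bytes at offsets 12..13: 53 50.
Little-endian: lowest address holds the least-significant byte.
Reassemble most-significant byte first: 50 53 → 0x5053.
0x5053 = 20563.

20563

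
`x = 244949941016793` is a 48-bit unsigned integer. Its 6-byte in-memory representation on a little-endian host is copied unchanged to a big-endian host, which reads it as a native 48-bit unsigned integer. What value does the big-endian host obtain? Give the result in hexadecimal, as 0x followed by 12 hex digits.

244949941016793 in 48-bit hexadecimal is 0xDEC7DA38D8D9.
Stored little-endian, the bytes at ascending addresses are D9 D8 38 DA C7 DE.
Read back as big-endian, the last byte is least significant, giving 0xD9D838DAC7DE.

0xD9D838DAC7DE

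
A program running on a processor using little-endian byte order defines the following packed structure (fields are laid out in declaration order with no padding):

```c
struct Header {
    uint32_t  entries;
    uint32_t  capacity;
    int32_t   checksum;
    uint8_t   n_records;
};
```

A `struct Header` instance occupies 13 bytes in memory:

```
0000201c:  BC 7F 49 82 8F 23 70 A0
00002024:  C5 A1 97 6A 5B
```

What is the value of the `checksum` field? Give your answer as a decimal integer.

1788322245

`checksum` follows `entries` (4 B), `capacity` (4 B), so it starts at offset 4 + 4 = 8 and occupies 4 bytes.
Bytes at offsets 8..11: C5 A1 97 6A.
Little-endian: lowest address holds the least-significant byte.
Reassemble most-significant byte first: 6A 97 A1 C5 → 0x6A97A1C5.
0x6A97A1C5 = 1788322245.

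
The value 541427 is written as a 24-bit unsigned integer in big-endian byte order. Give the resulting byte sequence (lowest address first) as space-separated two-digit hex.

541427 in hexadecimal, padded to 24 bits, is 0x0842F3.
Split into bytes (most-significant first): 08 42 F3.
Big-endian: lowest address holds the most-significant byte.
So the memory order matches the most-significant-first order: 08 42 F3.

08 42 F3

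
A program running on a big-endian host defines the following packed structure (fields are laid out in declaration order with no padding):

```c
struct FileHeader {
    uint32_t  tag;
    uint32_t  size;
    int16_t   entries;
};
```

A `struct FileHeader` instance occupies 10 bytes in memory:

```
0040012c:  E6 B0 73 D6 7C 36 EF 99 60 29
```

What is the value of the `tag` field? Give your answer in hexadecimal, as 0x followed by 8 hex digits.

`tag` is the first field, at byte offset 0, occupying 4 bytes.
Bytes at offsets 0..3: E6 B0 73 D6.
In big-endian order the high byte comes first in memory.
The bytes are already most-significant first: 0xE6B073D6.

0xE6B073D6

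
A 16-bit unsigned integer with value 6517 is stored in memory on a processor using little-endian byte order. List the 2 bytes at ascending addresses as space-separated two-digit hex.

75 19

6517 in hexadecimal, padded to 16 bits, is 0x1975.
Split into bytes (most-significant first): 19 75.
In little-endian order the low byte comes first in memory.
So at ascending addresses the bytes are 75 19.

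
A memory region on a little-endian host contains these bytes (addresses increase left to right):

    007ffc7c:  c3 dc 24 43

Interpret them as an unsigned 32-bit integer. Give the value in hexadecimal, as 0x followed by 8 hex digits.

In little-endian order the low byte comes first in memory.
Reassemble most-significant byte first: 43 24 DC C3 → 0x4324DCC3.

0x4324DCC3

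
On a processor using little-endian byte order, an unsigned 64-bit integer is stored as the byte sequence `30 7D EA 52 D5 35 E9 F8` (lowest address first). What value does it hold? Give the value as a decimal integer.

Little-endian: lowest address holds the least-significant byte.
Reassemble most-significant byte first: F8 E9 35 D5 52 EA 7D 30 → 0xF8E935D552EA7D30.
0xF8E935D552EA7D30 = 17935926181315116336.

17935926181315116336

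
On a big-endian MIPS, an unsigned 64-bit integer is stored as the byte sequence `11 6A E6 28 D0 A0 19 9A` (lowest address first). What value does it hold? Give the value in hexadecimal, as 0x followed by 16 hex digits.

0x116AE628D0A0199A

Big-endian: lowest address holds the most-significant byte.
The bytes are already most-significant first: 0x116AE628D0A0199A.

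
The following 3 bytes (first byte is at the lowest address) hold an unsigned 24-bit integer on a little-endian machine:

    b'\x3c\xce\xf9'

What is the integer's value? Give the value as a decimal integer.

In little-endian order the low byte comes first in memory.
Reassemble most-significant byte first: F9 CE 3C → 0xF9CE3C.
0xF9CE3C = 16371260.

16371260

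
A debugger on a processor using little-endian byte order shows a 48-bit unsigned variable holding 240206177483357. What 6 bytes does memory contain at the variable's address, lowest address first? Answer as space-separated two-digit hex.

240206177483357 in hexadecimal, padded to 48 bits, is 0xDA775BE1BA5D.
Split into bytes (most-significant first): DA 77 5B E1 BA 5D.
Little-endian stores the least-significant byte at the lowest address.
So at ascending addresses the bytes are 5D BA E1 5B 77 DA.

5D BA E1 5B 77 DA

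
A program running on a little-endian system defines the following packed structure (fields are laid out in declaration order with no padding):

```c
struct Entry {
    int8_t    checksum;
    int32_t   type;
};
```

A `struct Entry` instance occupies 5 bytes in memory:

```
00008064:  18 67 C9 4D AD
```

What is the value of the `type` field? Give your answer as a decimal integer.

-1387411097

`type` follows `checksum` (1 byte), so it starts at byte offset 1 and occupies 4 bytes.
Bytes at offsets 1..4: 67 C9 4D AD.
In little-endian order the low byte comes first in memory.
Reassemble most-significant byte first: AD 4D C9 67 → 0xAD4DC967.
Top bit is set, so as a signed 32-bit value this is 0xAD4DC967 − 2^32 = -1387411097.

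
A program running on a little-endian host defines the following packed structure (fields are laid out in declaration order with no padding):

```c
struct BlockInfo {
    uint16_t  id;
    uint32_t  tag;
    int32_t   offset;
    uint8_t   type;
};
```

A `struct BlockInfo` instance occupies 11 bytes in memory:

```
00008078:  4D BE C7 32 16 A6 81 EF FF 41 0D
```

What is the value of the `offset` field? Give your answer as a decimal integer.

`offset` follows `id` (2 B), `tag` (4 B), so it starts at offset 2 + 4 = 6 and occupies 4 bytes.
Bytes at offsets 6..9: 81 EF FF 41.
Little-endian: lowest address holds the least-significant byte.
Reassemble most-significant byte first: 41 FF EF 81 → 0x41FFEF81.
0x41FFEF81 = 1107292033.

1107292033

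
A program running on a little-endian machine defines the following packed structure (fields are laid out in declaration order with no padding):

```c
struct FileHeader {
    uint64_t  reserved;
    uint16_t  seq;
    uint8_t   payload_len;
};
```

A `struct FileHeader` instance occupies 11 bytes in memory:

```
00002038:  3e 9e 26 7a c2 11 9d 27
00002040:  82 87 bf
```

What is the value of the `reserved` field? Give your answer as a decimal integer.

`reserved` is the first field, at byte offset 0, occupying 8 bytes.
Bytes at offsets 0..7: 3E 9E 26 7A C2 11 9D 27.
Little-endian: lowest address holds the least-significant byte.
Reassemble most-significant byte first: 27 9D 11 C2 7A 26 9E 3E → 0x279D11C27A269E3E.
0x279D11C27A269E3E = 2854457265793441342.

2854457265793441342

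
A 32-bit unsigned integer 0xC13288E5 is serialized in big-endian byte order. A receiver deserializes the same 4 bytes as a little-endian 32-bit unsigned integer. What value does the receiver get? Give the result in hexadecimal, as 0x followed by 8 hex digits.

Stored big-endian, the bytes at ascending addresses are C1 32 88 E5.
Read back as little-endian, the first byte is least significant, giving 0xE58832C1.

0xE58832C1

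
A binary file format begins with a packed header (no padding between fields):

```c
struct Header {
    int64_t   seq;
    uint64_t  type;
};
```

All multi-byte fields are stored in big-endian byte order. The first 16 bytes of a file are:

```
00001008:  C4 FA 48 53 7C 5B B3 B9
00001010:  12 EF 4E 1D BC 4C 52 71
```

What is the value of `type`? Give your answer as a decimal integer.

1364395101736686193

`type` follows `seq` (8 bytes), so it starts at byte offset 8 and occupies 8 bytes.
Bytes at offsets 8..15: 12 EF 4E 1D BC 4C 52 71.
Big-endian: lowest address holds the most-significant byte.
The bytes are already most-significant first: 0x12EF4E1DBC4C5271.
0x12EF4E1DBC4C5271 = 1364395101736686193.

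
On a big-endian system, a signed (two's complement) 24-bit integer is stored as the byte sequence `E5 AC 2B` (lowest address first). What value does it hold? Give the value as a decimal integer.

Big-endian: lowest address holds the most-significant byte.
The bytes are already most-significant first: 0xE5AC2B.
Top bit is set, so as a signed 24-bit value this is 0xE5AC2B − 2^24 = -1725397.

-1725397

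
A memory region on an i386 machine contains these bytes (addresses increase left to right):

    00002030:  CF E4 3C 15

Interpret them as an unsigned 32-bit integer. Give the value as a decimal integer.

356312271

In little-endian order the low byte comes first in memory.
Reassemble most-significant byte first: 15 3C E4 CF → 0x153CE4CF.
0x153CE4CF = 356312271.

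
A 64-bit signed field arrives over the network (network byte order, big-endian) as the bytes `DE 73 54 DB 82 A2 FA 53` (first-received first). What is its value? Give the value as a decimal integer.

-2417495273201534381

Big-endian stores the most-significant byte at the lowest address.
The bytes are already most-significant first: 0xDE7354DB82A2FA53.
Top bit is set, so as a signed 64-bit value this is 0xDE7354DB82A2FA53 − 2^64 = -2417495273201534381.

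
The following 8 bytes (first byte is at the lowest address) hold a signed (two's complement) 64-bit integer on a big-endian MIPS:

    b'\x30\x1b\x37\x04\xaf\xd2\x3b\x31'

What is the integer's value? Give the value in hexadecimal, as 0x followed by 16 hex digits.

0x301B3704AFD23B31

In big-endian order the high byte comes first in memory.
The bytes are already most-significant first: 0x301B3704AFD23B31.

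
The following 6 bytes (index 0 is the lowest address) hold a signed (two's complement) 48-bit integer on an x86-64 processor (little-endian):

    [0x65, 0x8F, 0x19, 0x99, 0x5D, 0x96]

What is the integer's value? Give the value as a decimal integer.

-116146231996571

In little-endian order the low byte comes first in memory.
Reassemble most-significant byte first: 96 5D 99 19 8F 65 → 0x965D99198F65.
Top bit is set, so as a signed 48-bit value this is 0x965D99198F65 − 2^48 = -116146231996571.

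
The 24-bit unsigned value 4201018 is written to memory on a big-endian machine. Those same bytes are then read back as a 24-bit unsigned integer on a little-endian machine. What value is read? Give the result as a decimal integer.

3807808

4201018 in 24-bit hexadecimal is 0x401A3A.
Stored big-endian, the bytes at ascending addresses are 40 1A 3A.
Read back as little-endian, the first byte is least significant, giving 0x3A1A40.
0x3A1A40 = 3807808.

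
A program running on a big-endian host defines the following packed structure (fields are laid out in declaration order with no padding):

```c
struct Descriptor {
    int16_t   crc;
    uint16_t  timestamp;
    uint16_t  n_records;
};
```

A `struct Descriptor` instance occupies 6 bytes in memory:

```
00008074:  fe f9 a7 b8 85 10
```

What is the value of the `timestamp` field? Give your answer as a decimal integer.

`timestamp` follows `crc` (2 bytes), so it starts at byte offset 2 and occupies 2 bytes.
Bytes at offsets 2..3: A7 B8.
Big-endian: lowest address holds the most-significant byte.
The bytes are already most-significant first: 0xA7B8.
0xA7B8 = 42936.

42936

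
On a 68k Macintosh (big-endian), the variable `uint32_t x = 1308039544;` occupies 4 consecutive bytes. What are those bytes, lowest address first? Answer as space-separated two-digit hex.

4D F7 19 78

1308039544 in hexadecimal, padded to 32 bits, is 0x4DF71978.
Split into bytes (most-significant first): 4D F7 19 78.
In big-endian order the high byte comes first in memory.
So the memory order matches the most-significant-first order: 4D F7 19 78.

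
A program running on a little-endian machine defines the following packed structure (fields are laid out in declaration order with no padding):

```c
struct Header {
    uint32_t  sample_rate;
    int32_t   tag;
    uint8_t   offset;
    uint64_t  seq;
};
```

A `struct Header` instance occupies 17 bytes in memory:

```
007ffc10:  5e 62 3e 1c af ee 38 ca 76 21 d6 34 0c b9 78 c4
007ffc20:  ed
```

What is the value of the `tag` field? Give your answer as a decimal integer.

-902238545

`tag` follows `sample_rate` (4 bytes), so it starts at byte offset 4 and occupies 4 bytes.
Bytes at offsets 4..7: AF EE 38 CA.
Little-endian: lowest address holds the least-significant byte.
Reassemble most-significant byte first: CA 38 EE AF → 0xCA38EEAF.
Top bit is set, so as a signed 32-bit value this is 0xCA38EEAF − 2^32 = -902238545.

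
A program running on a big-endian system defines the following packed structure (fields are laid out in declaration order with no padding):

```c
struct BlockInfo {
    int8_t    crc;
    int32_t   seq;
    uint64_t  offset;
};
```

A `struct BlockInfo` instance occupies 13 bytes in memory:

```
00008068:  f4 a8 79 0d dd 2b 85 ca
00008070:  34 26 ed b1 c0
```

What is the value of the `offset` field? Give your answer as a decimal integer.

3136135040873640384

`offset` follows `crc` (1 B), `seq` (4 B), so it starts at offset 1 + 4 = 5 and occupies 8 bytes.
Bytes at offsets 5..12: 2B 85 CA 34 26 ED B1 C0.
In big-endian order the high byte comes first in memory.
The bytes are already most-significant first: 0x2B85CA3426EDB1C0.
0x2B85CA3426EDB1C0 = 3136135040873640384.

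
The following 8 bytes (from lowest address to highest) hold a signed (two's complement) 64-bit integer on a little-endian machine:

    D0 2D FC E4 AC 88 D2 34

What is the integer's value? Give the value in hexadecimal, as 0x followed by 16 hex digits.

Little-endian stores the least-significant byte at the lowest address.
Reassemble most-significant byte first: 34 D2 88 AC E4 FC 2D D0 → 0x34D288ACE4FC2DD0.

0x34D288ACE4FC2DD0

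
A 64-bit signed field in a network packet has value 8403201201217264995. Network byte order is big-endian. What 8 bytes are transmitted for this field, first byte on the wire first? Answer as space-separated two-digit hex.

8403201201217264995 in hexadecimal, padded to 64 bits, is 0x749E2AF86EB0DD63.
Split into bytes (most-significant first): 74 9E 2A F8 6E B0 DD 63.
Big-endian: lowest address holds the most-significant byte.
So the memory order matches the most-significant-first order: 74 9E 2A F8 6E B0 DD 63.

74 9E 2A F8 6E B0 DD 63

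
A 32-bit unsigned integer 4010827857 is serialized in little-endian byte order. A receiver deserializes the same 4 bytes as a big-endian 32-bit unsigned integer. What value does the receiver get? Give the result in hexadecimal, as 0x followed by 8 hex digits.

0x516010EF

4010827857 in 32-bit hexadecimal is 0xEF106051.
Stored little-endian, the bytes at ascending addresses are 51 60 10 EF.
Read back as big-endian, the last byte is least significant, giving 0x516010EF.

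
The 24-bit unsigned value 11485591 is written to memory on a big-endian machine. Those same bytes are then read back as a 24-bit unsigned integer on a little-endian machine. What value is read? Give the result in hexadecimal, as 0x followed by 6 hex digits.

11485591 in 24-bit hexadecimal is 0xAF4197.
Stored big-endian, the bytes at ascending addresses are AF 41 97.
Read back as little-endian, the first byte is least significant, giving 0x9741AF.

0x9741AF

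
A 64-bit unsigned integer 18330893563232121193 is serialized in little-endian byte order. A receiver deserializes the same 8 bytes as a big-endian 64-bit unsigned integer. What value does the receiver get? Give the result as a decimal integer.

7634147909749597438

18330893563232121193 in 64-bit hexadecimal is 0xFE646A9313F1F169.
Stored little-endian, the bytes at ascending addresses are 69 F1 F1 13 93 6A 64 FE.
Read back as big-endian, the last byte is least significant, giving 0x69F1F113936A64FE.
0x69F1F113936A64FE = 7634147909749597438.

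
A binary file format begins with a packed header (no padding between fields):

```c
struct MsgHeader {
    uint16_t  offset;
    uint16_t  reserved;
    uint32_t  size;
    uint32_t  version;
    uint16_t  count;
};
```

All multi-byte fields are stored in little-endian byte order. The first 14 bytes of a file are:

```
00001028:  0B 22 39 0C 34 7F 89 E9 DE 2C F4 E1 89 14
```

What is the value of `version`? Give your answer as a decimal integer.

3790875870

`version` follows `offset` (2 B), `reserved` (2 B), `size` (4 B), so it starts at offset 2 + 2 + 4 = 8 and occupies 4 bytes.
Bytes at offsets 8..11: DE 2C F4 E1.
Little-endian stores the least-significant byte at the lowest address.
Reassemble most-significant byte first: E1 F4 2C DE → 0xE1F42CDE.
0xE1F42CDE = 3790875870.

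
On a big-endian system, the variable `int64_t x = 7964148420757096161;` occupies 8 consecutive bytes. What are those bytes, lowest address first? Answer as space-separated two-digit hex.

7964148420757096161 in hexadecimal, padded to 64 bits, is 0x6E8656CAF5B706E1.
Split into bytes (most-significant first): 6E 86 56 CA F5 B7 06 E1.
Big-endian: lowest address holds the most-significant byte.
So the memory order matches the most-significant-first order: 6E 86 56 CA F5 B7 06 E1.

6E 86 56 CA F5 B7 06 E1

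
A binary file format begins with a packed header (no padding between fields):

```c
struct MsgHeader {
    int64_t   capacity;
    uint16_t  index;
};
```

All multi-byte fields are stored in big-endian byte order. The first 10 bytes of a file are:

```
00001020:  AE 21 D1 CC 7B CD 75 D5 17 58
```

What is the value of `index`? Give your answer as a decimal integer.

`index` follows `capacity` (8 bytes), so it starts at byte offset 8 and occupies 2 bytes.
Bytes at offsets 8..9: 17 58.
Big-endian stores the most-significant byte at the lowest address.
The bytes are already most-significant first: 0x1758.
0x1758 = 5976.

5976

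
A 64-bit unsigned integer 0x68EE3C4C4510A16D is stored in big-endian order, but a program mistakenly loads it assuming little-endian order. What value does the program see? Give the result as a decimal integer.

Stored big-endian, the bytes at ascending addresses are 68 EE 3C 4C 45 10 A1 6D.
Read back as little-endian, the first byte is least significant, giving 0x6DA110454C3CEE68.
0x6DA110454C3CEE68 = 7899613111202410088.

7899613111202410088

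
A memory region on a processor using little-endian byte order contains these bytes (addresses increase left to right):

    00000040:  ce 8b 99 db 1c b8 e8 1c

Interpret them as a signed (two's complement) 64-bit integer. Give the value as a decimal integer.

2083117261741722574

In little-endian order the low byte comes first in memory.
Reassemble most-significant byte first: 1C E8 B8 1C DB 99 8B CE → 0x1CE8B81CDB998BCE.
0x1CE8B81CDB998BCE = 2083117261741722574.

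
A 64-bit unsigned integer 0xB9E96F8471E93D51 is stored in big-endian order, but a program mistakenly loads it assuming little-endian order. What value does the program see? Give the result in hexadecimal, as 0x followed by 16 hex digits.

Stored big-endian, the bytes at ascending addresses are B9 E9 6F 84 71 E9 3D 51.
Read back as little-endian, the first byte is least significant, giving 0x513DE971846FE9B9.

0x513DE971846FE9B9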